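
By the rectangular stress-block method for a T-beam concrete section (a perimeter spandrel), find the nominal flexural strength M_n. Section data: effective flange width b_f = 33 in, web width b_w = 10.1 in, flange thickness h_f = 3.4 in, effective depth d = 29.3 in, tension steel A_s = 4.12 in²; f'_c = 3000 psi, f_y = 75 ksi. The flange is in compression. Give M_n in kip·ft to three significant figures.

M_n ≈ 707 kip·ft

Tension: T = A_s f_y = 4.12 × 75 = 309 kips.
Try a within the flange: a = T/(0.85 f'_c b_f) = 309/(0.85 × 3 × 33) = 3.672 in.
a = 3.672 > h_f = 3.4 in: the block extends into the web. Split into flange-overhang and web parts.
C_f = 0.85 f'_c (b_f − b_w) h_f = 0.85 × 3 × (33 − 10.1) × 3.4 = 198.5 kips.
Remaining web compression depth: a_w = (T − C_f)/(0.85 f'_c b_w) = (309 − 198.5)/(0.85 × 3 × 10.1) = 4.290 in.
M_n = C_f(d − h_f/2) + (T − C_f)(d − a_w/2) = 198.5 × (29.3 − 1.7) + 110.5 × (29.3 − 2.145) = 5478.6 + 3000.6 = 8479.2 kip·in.
M_n = 8479.2/12 = 706.60 kip·ft.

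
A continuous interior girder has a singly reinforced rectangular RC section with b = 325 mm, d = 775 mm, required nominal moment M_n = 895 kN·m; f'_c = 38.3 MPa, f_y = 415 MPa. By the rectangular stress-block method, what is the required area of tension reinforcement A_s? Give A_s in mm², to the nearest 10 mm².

With M_n = 0.85 f'_c a b (d − a/2), solve the quadratic for a:
a = d − √(d² − 2M_n/(0.85 f'_c b)) = 775 − √(775² − 2 × 895×10⁶/(0.85 × 38.3 × 325)) = 118.16 mm.
A_s = 0.85 f'_c a b / f_y = 0.85 × 38.3 × 118.16 × 325 / 415 = 3012.5 mm².

A_s ≈ 3010 mm²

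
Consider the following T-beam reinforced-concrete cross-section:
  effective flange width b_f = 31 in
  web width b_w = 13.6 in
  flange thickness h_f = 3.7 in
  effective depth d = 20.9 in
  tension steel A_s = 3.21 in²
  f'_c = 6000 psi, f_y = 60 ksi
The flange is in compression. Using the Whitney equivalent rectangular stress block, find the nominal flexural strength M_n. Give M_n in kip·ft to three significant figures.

M_n ≈ 326 kip·ft

Tension: T = A_s f_y = 3.21 × 60 = 192.6 kips.
Try a within the flange: a = T/(0.85 f'_c b_f) = 192.6/(0.85 × 6 × 31) = 1.218 in.
Since a = 1.218 ≤ h_f = 3.7 in, the stress block lies entirely in the flange; analyse as a rectangular beam of width b_f.
M_n = T(d − a/2) = 192.6 × (20.9 − 0.609) = 3908.0 kip·in.
M_n = 3908.0/12 = 325.67 kip·ft.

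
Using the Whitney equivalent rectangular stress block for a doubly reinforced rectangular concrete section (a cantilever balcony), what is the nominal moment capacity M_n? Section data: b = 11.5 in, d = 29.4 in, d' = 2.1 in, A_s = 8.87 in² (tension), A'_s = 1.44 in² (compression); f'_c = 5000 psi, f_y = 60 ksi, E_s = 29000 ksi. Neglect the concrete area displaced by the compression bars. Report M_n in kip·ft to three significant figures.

Assume both steels yield.
a = (A_s − A'_s) f_y/(0.85 f'_c b) = (8.87 − 1.44) × 60/(0.85 × 5 × 11.5) = 9.121 in.
c = a/β₁ = 9.121/0.8 = 11.401 in; ε'_s = 0.003(c − d')/c = 0.0024 ≥ ε_y = 0.0021, so the compression steel yields.
M_n = (A_s − A'_s) f_y (d − a/2) + A'_s f_y (d − d') = 445.8 × (29.4 − 4.5605) + 86.4 × (29.4 − 2.1) = 11073.4 + 2358.7 = 13432.1 kip·in = 13432.1/12 = 1119.34 kip·ft.

M_n ≈ 1120 kip·ft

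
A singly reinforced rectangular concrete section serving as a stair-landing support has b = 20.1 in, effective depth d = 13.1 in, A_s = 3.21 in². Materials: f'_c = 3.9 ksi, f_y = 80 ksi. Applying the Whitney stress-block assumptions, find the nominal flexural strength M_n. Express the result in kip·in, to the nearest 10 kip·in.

M_n ≈ 2870 kip·in

T = A_s f_y = 3.21 × 80 = 256.8 kips.
a = T/(0.85 f'_c b) = 256.8/(0.85 × 3.9 × 20.1) = 3.854 in.
M_n = T(d − a/2) = 256.8 × (13.1 − 1.927) = 2869.2 kip·in.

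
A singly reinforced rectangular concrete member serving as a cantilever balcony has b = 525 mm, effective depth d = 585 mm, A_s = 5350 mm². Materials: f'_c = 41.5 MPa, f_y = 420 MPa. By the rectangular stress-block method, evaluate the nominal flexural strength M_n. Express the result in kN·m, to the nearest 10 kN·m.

T = A_s f_y = 5350 × 420 = 2247000 N = 2247 kN.
From C = T: a = T/(0.85 f'_c b) = 2247000/(0.85 × 41.5 × 525) = 121.33 mm.
M_n = T(d − a/2) = 2247 kN × (585 − 60.665) mm = 1178.18 kN·m.

M_n ≈ 1180 kN·m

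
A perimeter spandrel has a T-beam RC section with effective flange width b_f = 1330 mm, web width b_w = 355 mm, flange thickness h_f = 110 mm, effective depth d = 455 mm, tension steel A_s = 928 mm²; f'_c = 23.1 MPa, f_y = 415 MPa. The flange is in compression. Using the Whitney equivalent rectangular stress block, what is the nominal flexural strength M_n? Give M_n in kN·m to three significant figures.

Tension: T = A_s f_y = 928 × 415 = 385120 N.
Try a within the flange: a = T/(0.85 f'_c b_f) = 385120/(0.85 × 23.1 × 1330) = 14.75 mm.
Since a = 14.75 ≤ h_f = 110 mm, the stress block lies entirely in the flange; analyse as a rectangular beam of width b_f.
M_n = T(d − a/2) = 385120 × (455 − 7.375) = 172.39 × 10⁶ N·mm.
M_n = 172.39 kN·m.

M_n ≈ 172 kN·m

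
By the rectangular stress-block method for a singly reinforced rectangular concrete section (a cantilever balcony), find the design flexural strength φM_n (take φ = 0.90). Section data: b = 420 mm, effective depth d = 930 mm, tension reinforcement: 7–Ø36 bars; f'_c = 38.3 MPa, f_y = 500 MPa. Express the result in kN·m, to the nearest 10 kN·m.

A_s = 7 × 1018 = 7126 mm².
T = A_s f_y = 7126 × 500 = 3563000 N = 3563 kN.
From C = T: a = T/(0.85 f'_c b) = 3563000/(0.85 × 38.3 × 420) = 260.58 mm.
M_n = T(d − a/2) = 3563 kN × (930 − 130.29) mm = 2849.37 kN·m.
φM_n = 0.90 × 2849.37 = 2564.43 kN·m.

φM_n ≈ 2560 kN·m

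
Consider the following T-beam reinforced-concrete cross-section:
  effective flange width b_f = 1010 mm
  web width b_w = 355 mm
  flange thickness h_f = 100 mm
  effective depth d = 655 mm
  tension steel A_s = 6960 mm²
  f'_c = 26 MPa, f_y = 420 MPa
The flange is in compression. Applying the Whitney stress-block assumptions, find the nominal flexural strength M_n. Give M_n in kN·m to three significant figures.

Tension: T = A_s f_y = 6960 × 420 = 2923200 N.
Try a within the flange: a = T/(0.85 f'_c b_f) = 2923200/(0.85 × 26 × 1010) = 130.96 mm.
a = 130.96 > h_f = 100 mm: the block extends into the web. Split into flange-overhang and web parts.
C_f = 0.85 f'_c (b_f − b_w) h_f = 0.85 × 26 × (1010 − 355) × 100 = 1447550 N.
Remaining web compression depth: a_w = (T − C_f)/(0.85 f'_c b_w) = (2923200 − 1447550)/(0.85 × 26 × 355) = 188.09 mm.
M_n = C_f(d − h_f/2) + (T − C_f)(d − a_w/2) = 1447550 × (655 − 50) + 1475650 × (655 − 94.045) = 875.77 + 827.77 = 1703.54 × 10⁶ N·mm.
M_n = 1703.54 kN·m.

M_n ≈ 1700 kN·m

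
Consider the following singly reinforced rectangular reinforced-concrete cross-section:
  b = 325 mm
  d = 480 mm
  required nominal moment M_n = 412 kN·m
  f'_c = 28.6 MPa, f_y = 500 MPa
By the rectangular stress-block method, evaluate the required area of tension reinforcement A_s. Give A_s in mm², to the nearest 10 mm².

A_s ≈ 1970 mm²

With M_n = 0.85 f'_c a b (d − a/2), solve the quadratic for a:
a = d − √(d² − 2M_n/(0.85 f'_c b)) = 480 − √(480² − 2 × 412×10⁶/(0.85 × 28.6 × 325)) = 124.89 mm.
A_s = 0.85 f'_c a b / f_y = 0.85 × 28.6 × 124.89 × 325 / 500 = 1973.4 mm².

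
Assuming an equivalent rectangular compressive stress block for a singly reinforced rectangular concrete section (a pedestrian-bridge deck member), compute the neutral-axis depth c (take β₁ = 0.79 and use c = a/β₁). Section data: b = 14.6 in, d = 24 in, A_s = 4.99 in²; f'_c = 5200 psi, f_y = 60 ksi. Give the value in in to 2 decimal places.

T = A_s f_y = 4.99 × 60 = 299.4 kips.
a = T/(0.85 f'_c b) = 299.4/(0.85 × 5.2 × 14.6) = 4.6396 in.
With β₁ = 0.79, c = a/β₁ = 4.6396/0.79 = 5.87 in.

c ≈ 5.87 in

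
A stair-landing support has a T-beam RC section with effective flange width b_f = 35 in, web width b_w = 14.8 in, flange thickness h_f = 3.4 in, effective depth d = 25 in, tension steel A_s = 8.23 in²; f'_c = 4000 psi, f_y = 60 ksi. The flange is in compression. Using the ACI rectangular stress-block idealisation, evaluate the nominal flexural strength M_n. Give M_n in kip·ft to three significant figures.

M_n ≈ 940 kip·ft

Tension: T = A_s f_y = 8.23 × 60 = 493.8 kips.
Try a within the flange: a = T/(0.85 f'_c b_f) = 493.8/(0.85 × 4 × 35) = 4.150 in.
a = 4.150 > h_f = 3.4 in: the block extends into the web. Split into flange-overhang and web parts.
C_f = 0.85 f'_c (b_f − b_w) h_f = 0.85 × 4 × (35 − 14.8) × 3.4 = 233.5 kips.
Remaining web compression depth: a_w = (T − C_f)/(0.85 f'_c b_w) = (493.8 − 233.5)/(0.85 × 4 × 14.8) = 5.173 in.
M_n = C_f(d − h_f/2) + (T − C_f)(d − a_w/2) = 233.5 × (25 − 1.7) + 260.3 × (25 − 2.5865) = 5440.6 + 5834.2 = 11274.8 kip·in.
M_n = 11274.8/12 = 939.57 kip·ft.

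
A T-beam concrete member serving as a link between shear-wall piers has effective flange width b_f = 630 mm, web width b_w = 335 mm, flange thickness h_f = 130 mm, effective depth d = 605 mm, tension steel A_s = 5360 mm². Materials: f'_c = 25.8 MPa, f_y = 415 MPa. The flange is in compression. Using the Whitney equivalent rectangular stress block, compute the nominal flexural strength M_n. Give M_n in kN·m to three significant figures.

Tension: T = A_s f_y = 5360 × 415 = 2224400 N.
Try a within the flange: a = T/(0.85 f'_c b_f) = 2224400/(0.85 × 25.8 × 630) = 161.00 mm.
a = 161.00 > h_f = 130 mm: the block extends into the web. Split into flange-overhang and web parts.
C_f = 0.85 f'_c (b_f − b_w) h_f = 0.85 × 25.8 × (630 − 335) × 130 = 841016 N.
Remaining web compression depth: a_w = (T − C_f)/(0.85 f'_c b_w) = (2224400 − 841016)/(0.85 × 25.8 × 335) = 188.30 mm.
M_n = C_f(d − h_f/2) + (T − C_f)(d − a_w/2) = 841016 × (605 − 65) + 1383384 × (605 − 94.15) = 454.15 + 706.70 = 1160.85 × 10⁶ N·mm.
M_n = 1160.85 kN·m.

M_n ≈ 1160 kN·m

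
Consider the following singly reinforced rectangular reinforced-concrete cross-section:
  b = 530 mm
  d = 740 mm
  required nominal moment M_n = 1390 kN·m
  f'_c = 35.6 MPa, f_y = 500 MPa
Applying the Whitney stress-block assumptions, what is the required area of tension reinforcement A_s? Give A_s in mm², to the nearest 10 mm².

A_s ≈ 4110 mm²

With M_n = 0.85 f'_c a b (d − a/2), solve the quadratic for a:
a = d − √(d² − 2M_n/(0.85 f'_c b)) = 740 − √(740² − 2 × 1390×10⁶/(0.85 × 35.6 × 530)) = 128.23 mm.
A_s = 0.85 f'_c a b / f_y = 0.85 × 35.6 × 128.23 × 530 / 500 = 4113.1 mm².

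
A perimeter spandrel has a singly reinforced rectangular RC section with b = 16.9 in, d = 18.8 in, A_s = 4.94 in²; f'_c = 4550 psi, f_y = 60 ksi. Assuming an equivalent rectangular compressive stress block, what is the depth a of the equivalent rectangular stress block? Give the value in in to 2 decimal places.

a ≈ 4.53 in

T = A_s f_y = 4.94 × 60 = 296.4 kips.
a = T/(0.85 f'_c b) = 296.4/(0.85 × 4.55 × 16.9) = 4.53 in.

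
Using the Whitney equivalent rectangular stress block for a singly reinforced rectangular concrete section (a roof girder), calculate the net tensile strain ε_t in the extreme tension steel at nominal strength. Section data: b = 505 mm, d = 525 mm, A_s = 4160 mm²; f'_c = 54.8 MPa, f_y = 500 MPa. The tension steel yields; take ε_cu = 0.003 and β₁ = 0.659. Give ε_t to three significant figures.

ε_t ≈ 0.00874

a = A_s f_y/(0.85 f'_c b) = 88.42 mm.
β₁ = 0.659, so c = a/β₁ = 88.42/0.659 = 134.17 mm.
From the linear strain diagram with ε_cu = 0.003: ε_t = 0.003 (d − c)/c = 0.003 × (525 − 134.17)/134.17 = 0.00874.
Since ε_t ≥ 0.005, the section is tension-controlled.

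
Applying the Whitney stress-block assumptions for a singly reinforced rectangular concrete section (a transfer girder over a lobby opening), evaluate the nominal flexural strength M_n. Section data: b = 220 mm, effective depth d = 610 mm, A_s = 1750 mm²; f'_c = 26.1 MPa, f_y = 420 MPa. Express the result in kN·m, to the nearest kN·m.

T = A_s f_y = 1750 × 420 = 735000 N = 735 kN.
From C = T: a = T/(0.85 f'_c b) = 735000/(0.85 × 26.1 × 220) = 150.59 mm.
M_n = T(d − a/2) = 735 kN × (610 − 75.295) mm = 393.01 kN·m.

M_n ≈ 393 kN·m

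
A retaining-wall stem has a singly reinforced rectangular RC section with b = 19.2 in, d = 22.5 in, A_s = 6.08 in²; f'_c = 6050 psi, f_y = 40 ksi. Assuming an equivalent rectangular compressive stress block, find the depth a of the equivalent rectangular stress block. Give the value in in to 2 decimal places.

T = A_s f_y = 6.08 × 40 = 243.2 kips.
a = T/(0.85 f'_c b) = 243.2/(0.85 × 6.05 × 19.2) = 2.46 in.

a ≈ 2.46 in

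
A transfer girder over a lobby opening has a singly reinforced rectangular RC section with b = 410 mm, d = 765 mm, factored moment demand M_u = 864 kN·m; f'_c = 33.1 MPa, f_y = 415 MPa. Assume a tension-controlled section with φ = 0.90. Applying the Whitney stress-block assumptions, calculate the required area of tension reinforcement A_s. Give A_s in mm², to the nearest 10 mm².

M_n = M_u/φ = 864/0.90 = 960 kN·m.
With M_n = 0.85 f'_c a b (d − a/2), solve the quadratic for a:
a = d − √(d² − 2M_n/(0.85 f'_c b)) = 765 − √(765² − 2 × 960×10⁶/(0.85 × 33.1 × 410)) = 117.87 mm.
A_s = 0.85 f'_c a b / f_y = 0.85 × 33.1 × 117.87 × 410 / 415 = 3276.3 mm².

A_s ≈ 3280 mm²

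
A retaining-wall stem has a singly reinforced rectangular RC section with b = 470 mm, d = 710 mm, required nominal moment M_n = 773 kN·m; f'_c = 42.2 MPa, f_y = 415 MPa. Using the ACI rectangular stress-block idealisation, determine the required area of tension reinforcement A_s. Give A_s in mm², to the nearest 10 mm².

With M_n = 0.85 f'_c a b (d − a/2), solve the quadratic for a:
a = d − √(d² − 2M_n/(0.85 f'_c b)) = 710 − √(710² − 2 × 773×10⁶/(0.85 × 42.2 × 470)) = 67.82 mm.
A_s = 0.85 f'_c a b / f_y = 0.85 × 42.2 × 67.82 × 470 / 415 = 2755.1 mm².

A_s ≈ 2760 mm²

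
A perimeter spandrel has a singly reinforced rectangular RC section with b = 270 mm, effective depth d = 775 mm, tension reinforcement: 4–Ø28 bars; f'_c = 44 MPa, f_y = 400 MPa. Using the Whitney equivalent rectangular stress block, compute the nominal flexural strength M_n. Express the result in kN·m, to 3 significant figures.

M_n ≈ 716 kN·m

A_s = 4 × 616 = 2464 mm².
T = A_s f_y = 2464 × 400 = 985600 N = 985.6 kN.
From C = T: a = T/(0.85 f'_c b) = 985600/(0.85 × 44 × 270) = 97.60 mm.
M_n = T(d − a/2) = 985.6 kN × (775 − 48.8) mm = 715.74 kN·m.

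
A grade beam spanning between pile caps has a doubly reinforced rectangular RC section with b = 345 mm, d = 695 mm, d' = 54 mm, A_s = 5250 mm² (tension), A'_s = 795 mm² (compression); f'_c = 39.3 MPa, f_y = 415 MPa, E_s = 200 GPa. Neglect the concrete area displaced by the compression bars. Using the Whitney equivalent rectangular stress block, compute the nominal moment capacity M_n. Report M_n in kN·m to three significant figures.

Assume both tension and compression steel yield.
Net tension couple steel: A_s − A'_s = 4455 mm².
a = (A_s − A'_s) f_y / (0.85 f'_c b) = 1848825/(0.85 × 39.3 × 345) = 160.42 mm.
c = a/β₁ = 160.42/0.769 = 208.61 mm; ε'_s = 0.003(c − d')/c = 0.0022 ≥ f_y/E_s = 0.0021, so compression steel does yield.
M_n = (A_s − A'_s) f_y (d − a/2) + A'_s f_y (d − d') = [1848825 × (695 − 80.21) + 329925 × (695 − 54)] × 10⁻⁶ = 1136.64 + 211.48 = 1348.12 kN·m.

M_n ≈ 1350 kN·m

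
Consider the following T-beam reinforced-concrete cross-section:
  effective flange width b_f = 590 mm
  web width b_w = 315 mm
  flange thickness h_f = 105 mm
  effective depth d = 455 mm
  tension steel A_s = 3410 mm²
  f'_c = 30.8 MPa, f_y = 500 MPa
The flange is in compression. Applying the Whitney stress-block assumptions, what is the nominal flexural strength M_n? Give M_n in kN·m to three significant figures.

Tension: T = A_s f_y = 3410 × 500 = 1705000 N.
Try a within the flange: a = T/(0.85 f'_c b_f) = 1705000/(0.85 × 30.8 × 590) = 110.38 mm.
a = 110.38 > h_f = 105 mm: the block extends into the web. Split into flange-overhang and web parts.
C_f = 0.85 f'_c (b_f − b_w) h_f = 0.85 × 30.8 × (590 − 315) × 105 = 755948 N.
Remaining web compression depth: a_w = (T − C_f)/(0.85 f'_c b_w) = (1705000 − 755948)/(0.85 × 30.8 × 315) = 115.08 mm.
M_n = C_f(d − h_f/2) + (T − C_f)(d − a_w/2) = 755948 × (455 − 52.5) + 949052 × (455 − 57.54) = 304.27 + 377.21 = 681.48 × 10⁶ N·mm.
M_n = 681.48 kN·m.

M_n ≈ 681 kN·m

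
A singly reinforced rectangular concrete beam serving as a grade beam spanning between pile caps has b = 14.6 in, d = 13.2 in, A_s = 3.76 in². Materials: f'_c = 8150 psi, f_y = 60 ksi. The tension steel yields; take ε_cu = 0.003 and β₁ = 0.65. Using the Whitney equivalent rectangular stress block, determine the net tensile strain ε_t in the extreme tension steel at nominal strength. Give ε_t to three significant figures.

a = A_s f_y/(0.85 f'_c b) = 2.231 in.
β₁ = 0.65, so c = a/β₁ = 2.231/0.65 = 3.432 in.
From the linear strain diagram with ε_cu = 0.003: ε_t = 0.003 (d − c)/c = 0.003 × (13.2 − 3.432)/3.432 = 0.00854.
Since ε_t ≥ 0.005, the section is tension-controlled.

ε_t ≈ 0.00854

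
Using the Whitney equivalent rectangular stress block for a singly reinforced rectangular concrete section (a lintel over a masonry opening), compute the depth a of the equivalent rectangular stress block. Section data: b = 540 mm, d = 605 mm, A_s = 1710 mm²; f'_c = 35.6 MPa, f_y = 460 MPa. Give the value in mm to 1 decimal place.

a ≈ 48.1 mm

T = A_s f_y = 1710 × 460 = 786600 N = 786.6 kN.
Setting C = 0.85 f'_c a b equal to T: a = 786600/(0.85 × 35.6 × 540) = 48.1 mm.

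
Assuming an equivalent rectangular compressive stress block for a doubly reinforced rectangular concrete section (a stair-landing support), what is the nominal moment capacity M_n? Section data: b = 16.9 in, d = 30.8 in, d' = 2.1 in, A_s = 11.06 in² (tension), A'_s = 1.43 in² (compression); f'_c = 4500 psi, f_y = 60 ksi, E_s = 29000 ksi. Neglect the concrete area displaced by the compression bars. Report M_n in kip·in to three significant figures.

M_n ≈ 17700 kip·in

Assume both steels yield.
a = (A_s − A'_s) f_y/(0.85 f'_c b) = (11.06 − 1.43) × 60/(0.85 × 4.5 × 16.9) = 8.938 in.
c = a/β₁ = 8.938/0.825 = 10.834 in; ε'_s = 0.003(c − d')/c = 0.0024 ≥ ε_y = 0.0021, so the compression steel yields.
M_n = (A_s − A'_s) f_y (d − a/2) + A'_s f_y (d − d') = 577.8 × (30.8 − 4.469) + 85.8 × (30.8 − 2.1) = 15214.1 + 2462.5 = 17676.6 kip·in.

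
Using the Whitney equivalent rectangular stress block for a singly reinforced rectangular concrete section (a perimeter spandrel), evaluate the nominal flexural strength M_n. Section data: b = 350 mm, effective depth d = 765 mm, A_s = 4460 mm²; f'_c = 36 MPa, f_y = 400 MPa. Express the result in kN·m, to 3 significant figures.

M_n ≈ 1220 kN·m

T = A_s f_y = 4460 × 400 = 1784000 N = 1784 kN.
From C = T: a = T/(0.85 f'_c b) = 1784000/(0.85 × 36 × 350) = 166.57 mm.
M_n = T(d − a/2) = 1784 kN × (765 − 83.285) mm = 1216.18 kN·m.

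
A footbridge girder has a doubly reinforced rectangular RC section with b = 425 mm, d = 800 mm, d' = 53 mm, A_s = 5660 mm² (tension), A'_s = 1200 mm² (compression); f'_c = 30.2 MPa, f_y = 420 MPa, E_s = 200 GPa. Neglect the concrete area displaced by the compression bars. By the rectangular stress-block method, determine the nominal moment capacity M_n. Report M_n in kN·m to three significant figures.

M_n ≈ 1710 kN·m

Assume both tension and compression steel yield.
Net tension couple steel: A_s − A'_s = 4460 mm².
a = (A_s − A'_s) f_y / (0.85 f'_c b) = 1873200/(0.85 × 30.2 × 425) = 171.70 mm.
c = a/β₁ = 171.70/0.834 = 205.88 mm; ε'_s = 0.003(c − d')/c = 0.0022 ≥ f_y/E_s = 0.0021, so compression steel does yield.
M_n = (A_s − A'_s) f_y (d − a/2) + A'_s f_y (d − d') = [1873200 × (800 − 85.85) + 504000 × (800 − 53)] × 10⁻⁶ = 1337.75 + 376.49 = 1714.24 kN·m.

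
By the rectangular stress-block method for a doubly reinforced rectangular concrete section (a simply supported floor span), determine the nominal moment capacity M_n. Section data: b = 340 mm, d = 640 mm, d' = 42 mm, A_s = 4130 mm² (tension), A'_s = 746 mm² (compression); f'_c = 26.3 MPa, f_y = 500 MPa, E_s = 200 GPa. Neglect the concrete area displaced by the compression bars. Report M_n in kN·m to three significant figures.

Assume both tension and compression steel yield.
Net tension couple steel: A_s − A'_s = 3384 mm².
a = (A_s − A'_s) f_y / (0.85 f'_c b) = 1692000/(0.85 × 26.3 × 340) = 222.61 mm.
c = a/β₁ = 222.61/0.85 = 261.89 mm; ε'_s = 0.003(c − d')/c = 0.0025 ≥ f_y/E_s = 0.0025, so compression steel does yield.
M_n = (A_s − A'_s) f_y (d − a/2) + A'_s f_y (d − d') = [1692000 × (640 − 111.305) + 373000 × (640 − 42)] × 10⁻⁶ = 894.55 + 223.05 = 1117.60 kN·m.

M_n ≈ 1120 kN·m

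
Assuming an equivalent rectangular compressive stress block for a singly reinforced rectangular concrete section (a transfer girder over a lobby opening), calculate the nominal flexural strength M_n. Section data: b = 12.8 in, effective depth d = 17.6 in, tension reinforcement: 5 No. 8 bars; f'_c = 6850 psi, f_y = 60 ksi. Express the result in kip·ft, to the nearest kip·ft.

A_s = 5 × 0.79 = 3.95 in².
T = A_s f_y = 3.95 × 60 = 237 kips.
a = T/(0.85 f'_c b) = 237/(0.85 × 6.85 × 12.8) = 3.180 in.
M_n = T(d − a/2) = 237 × (17.6 − 1.59) = 3794.4 kip·in = 3794.4/12 = 316.20 kip·ft.

M_n ≈ 316 kip·ft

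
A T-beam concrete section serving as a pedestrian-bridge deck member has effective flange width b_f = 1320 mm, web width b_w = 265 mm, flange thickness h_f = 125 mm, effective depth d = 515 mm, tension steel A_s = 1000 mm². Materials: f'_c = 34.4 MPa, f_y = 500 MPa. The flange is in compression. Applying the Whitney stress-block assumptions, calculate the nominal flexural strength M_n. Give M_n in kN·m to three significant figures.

M_n ≈ 254 kN·m

Tension: T = A_s f_y = 1000 × 500 = 500000 N.
Try a within the flange: a = T/(0.85 f'_c b_f) = 500000/(0.85 × 34.4 × 1320) = 12.95 mm.
Since a = 12.95 ≤ h_f = 125 mm, the stress block lies entirely in the flange; analyse as a rectangular beam of width b_f.
M_n = T(d − a/2) = 500000 × (515 − 6.475) = 254.26 × 10⁶ N·mm.
M_n = 254.26 kN·m.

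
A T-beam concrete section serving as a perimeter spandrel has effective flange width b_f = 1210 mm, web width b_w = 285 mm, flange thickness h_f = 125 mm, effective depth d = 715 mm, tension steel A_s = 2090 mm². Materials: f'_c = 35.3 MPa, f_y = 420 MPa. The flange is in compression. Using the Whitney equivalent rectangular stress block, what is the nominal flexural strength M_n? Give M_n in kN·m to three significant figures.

Tension: T = A_s f_y = 2090 × 420 = 877800 N.
Try a within the flange: a = T/(0.85 f'_c b_f) = 877800/(0.85 × 35.3 × 1210) = 24.18 mm.
Since a = 24.18 ≤ h_f = 125 mm, the stress block lies entirely in the flange; analyse as a rectangular beam of width b_f.
M_n = T(d − a/2) = 877800 × (715 − 12.09) = 617.01 × 10⁶ N·mm.
M_n = 617.01 kN·m.

M_n ≈ 617 kN·m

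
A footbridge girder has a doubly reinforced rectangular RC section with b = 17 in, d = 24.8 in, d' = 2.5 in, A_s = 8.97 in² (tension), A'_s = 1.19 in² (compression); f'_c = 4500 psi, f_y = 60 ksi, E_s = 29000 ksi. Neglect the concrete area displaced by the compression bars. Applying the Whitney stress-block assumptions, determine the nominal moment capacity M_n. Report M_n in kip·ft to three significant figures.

Assume both steels yield.
a = (A_s − A'_s) f_y/(0.85 f'_c b) = (8.97 − 1.19) × 60/(0.85 × 4.5 × 17) = 7.179 in.
c = a/β₁ = 7.179/0.825 = 8.702 in; ε'_s = 0.003(c − d')/c = 0.0021 ≥ ε_y = 0.0021, so the compression steel yields.
M_n = (A_s − A'_s) f_y (d − a/2) + A'_s f_y (d − d') = 466.8 × (24.8 − 3.5895) + 71.4 × (24.8 − 2.5) = 9901.1 + 1592.2 = 11493.3 kip·in = 11493.3/12 = 957.78 kip·ft.

M_n ≈ 958 kip·ft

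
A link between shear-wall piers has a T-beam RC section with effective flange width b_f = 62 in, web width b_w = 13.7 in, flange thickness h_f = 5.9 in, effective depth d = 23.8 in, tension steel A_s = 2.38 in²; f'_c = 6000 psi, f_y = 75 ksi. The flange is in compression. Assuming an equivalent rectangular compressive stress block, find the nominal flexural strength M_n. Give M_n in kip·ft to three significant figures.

Tension: T = A_s f_y = 2.38 × 75 = 178.5 kips.
Try a within the flange: a = T/(0.85 f'_c b_f) = 178.5/(0.85 × 6 × 62) = 0.565 in.
Since a = 0.565 ≤ h_f = 5.9 in, the stress block lies entirely in the flange; analyse as a rectangular beam of width b_f.
M_n = T(d − a/2) = 178.5 × (23.8 − 0.2825) = 4197.9 kip·in.
M_n = 4197.9/12 = 349.83 kip·ft.

M_n ≈ 350 kip·ft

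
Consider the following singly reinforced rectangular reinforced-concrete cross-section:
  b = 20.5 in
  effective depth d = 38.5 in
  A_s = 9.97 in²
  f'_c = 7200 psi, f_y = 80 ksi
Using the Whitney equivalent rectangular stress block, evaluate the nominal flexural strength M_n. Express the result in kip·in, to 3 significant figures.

M_n ≈ 28200 kip·in

T = A_s f_y = 9.97 × 80 = 797.6 kips.
a = T/(0.85 f'_c b) = 797.6/(0.85 × 7.2 × 20.5) = 6.357 in.
M_n = T(d − a/2) = 797.6 × (38.5 − 3.1785) = 28172.4 kip·in.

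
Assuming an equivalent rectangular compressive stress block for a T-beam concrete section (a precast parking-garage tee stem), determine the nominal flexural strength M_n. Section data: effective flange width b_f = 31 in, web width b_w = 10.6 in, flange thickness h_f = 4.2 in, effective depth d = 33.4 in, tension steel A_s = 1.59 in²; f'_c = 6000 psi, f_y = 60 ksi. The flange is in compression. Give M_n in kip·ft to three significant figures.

M_n ≈ 263 kip·ft

Tension: T = A_s f_y = 1.59 × 60 = 95.4 kips.
Try a within the flange: a = T/(0.85 f'_c b_f) = 95.4/(0.85 × 6 × 31) = 0.603 in.
Since a = 0.603 ≤ h_f = 4.2 in, the stress block lies entirely in the flange; analyse as a rectangular beam of width b_f.
M_n = T(d − a/2) = 95.4 × (33.4 − 0.3015) = 3157.6 kip·in.
M_n = 3157.6/12 = 263.13 kip·ft.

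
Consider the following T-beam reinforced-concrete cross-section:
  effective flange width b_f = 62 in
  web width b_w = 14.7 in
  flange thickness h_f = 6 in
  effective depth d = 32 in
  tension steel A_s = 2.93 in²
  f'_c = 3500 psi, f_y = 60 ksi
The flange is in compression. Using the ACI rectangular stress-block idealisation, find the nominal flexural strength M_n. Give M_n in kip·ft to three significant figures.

Tension: T = A_s f_y = 2.93 × 60 = 175.8 kips.
Try a within the flange: a = T/(0.85 f'_c b_f) = 175.8/(0.85 × 3.5 × 62) = 0.953 in.
Since a = 0.953 ≤ h_f = 6 in, the stress block lies entirely in the flange; analyse as a rectangular beam of width b_f.
M_n = T(d − a/2) = 175.8 × (32 − 0.4765) = 5541.8 kip·in.
M_n = 5541.8/12 = 461.82 kip·ft.

M_n ≈ 462 kip·ft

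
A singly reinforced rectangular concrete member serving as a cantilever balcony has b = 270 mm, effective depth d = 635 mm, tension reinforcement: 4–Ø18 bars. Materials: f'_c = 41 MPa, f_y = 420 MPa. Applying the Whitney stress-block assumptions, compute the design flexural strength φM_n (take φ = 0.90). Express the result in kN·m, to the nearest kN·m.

A_s = 4 × 254 = 1016 mm².
T = A_s f_y = 1016 × 420 = 426720 N = 426.72 kN.
From C = T: a = T/(0.85 f'_c b) = 426720/(0.85 × 41 × 270) = 45.35 mm.
M_n = T(d − a/2) = 426.72 kN × (635 − 22.675) mm = 261.29 kN·m.
φM_n = 0.90 × 261.29 = 235.16 kN·m.

φM_n ≈ 235 kN·m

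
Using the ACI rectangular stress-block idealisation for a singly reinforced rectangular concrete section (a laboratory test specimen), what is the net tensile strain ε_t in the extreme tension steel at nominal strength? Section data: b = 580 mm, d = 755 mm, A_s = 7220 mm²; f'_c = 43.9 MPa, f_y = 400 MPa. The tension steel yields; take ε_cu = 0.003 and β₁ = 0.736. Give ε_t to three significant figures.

ε_t ≈ 0.00949

a = A_s f_y/(0.85 f'_c b) = 133.44 mm.
β₁ = 0.736, so c = a/β₁ = 133.44/0.736 = 181.30 mm.
From the linear strain diagram with ε_cu = 0.003: ε_t = 0.003 (d − c)/c = 0.003 × (755 − 181.30)/181.30 = 0.00949.
Since ε_t ≥ 0.005, the section is tension-controlled.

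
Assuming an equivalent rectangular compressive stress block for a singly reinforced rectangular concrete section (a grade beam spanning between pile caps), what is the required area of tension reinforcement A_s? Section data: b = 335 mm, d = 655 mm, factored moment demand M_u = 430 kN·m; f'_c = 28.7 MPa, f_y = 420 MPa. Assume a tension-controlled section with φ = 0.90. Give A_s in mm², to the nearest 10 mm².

M_n = M_u/φ = 430/0.90 = 477.778 kN·m.
With M_n = 0.85 f'_c a b (d − a/2), solve the quadratic for a:
a = d − √(d² − 2M_n/(0.85 f'_c b)) = 655 − √(655² − 2 × 477.778×10⁶/(0.85 × 28.7 × 335)) = 96.34 mm.
A_s = 0.85 f'_c a b / f_y = 0.85 × 28.7 × 96.34 × 335 / 420 = 1874.6 mm².

A_s ≈ 1870 mm²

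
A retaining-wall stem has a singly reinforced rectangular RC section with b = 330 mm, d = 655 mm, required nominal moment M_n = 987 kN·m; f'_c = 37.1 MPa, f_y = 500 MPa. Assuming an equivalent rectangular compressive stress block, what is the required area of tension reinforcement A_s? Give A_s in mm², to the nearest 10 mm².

A_s ≈ 3450 mm²

With M_n = 0.85 f'_c a b (d − a/2), solve the quadratic for a:
a = d − √(d² − 2M_n/(0.85 f'_c b)) = 655 − √(655² − 2 × 987×10⁶/(0.85 × 37.1 × 330)) = 165.78 mm.
A_s = 0.85 f'_c a b / f_y = 0.85 × 37.1 × 165.78 × 330 / 500 = 3450.4 mm².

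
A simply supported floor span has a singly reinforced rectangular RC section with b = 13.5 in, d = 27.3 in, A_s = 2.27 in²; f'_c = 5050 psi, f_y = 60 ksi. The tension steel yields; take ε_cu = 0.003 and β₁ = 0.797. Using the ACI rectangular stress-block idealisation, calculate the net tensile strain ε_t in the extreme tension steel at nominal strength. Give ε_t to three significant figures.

a = A_s f_y/(0.85 f'_c b) = 2.350 in.
β₁ = 0.797, so c = a/β₁ = 2.350/0.797 = 2.949 in.
From the linear strain diagram with ε_cu = 0.003: ε_t = 0.003 (d − c)/c = 0.003 × (27.3 − 2.949)/2.949 = 0.0248.
Since ε_t ≥ 0.005, the section is tension-controlled.

ε_t ≈ 0.0248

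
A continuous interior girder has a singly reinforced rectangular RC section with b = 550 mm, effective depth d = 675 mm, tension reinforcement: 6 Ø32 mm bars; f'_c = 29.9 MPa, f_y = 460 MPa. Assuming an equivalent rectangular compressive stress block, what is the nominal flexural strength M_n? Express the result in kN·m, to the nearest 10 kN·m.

M_n ≈ 1320 kN·m

A_s = 6 × 804 = 4824 mm².
T = A_s f_y = 4824 × 460 = 2219040 N = 2219.04 kN.
From C = T: a = T/(0.85 f'_c b) = 2219040/(0.85 × 29.9 × 550) = 158.75 mm.
M_n = T(d − a/2) = 2219.04 kN × (675 − 79.375) mm = 1321.72 kN·m.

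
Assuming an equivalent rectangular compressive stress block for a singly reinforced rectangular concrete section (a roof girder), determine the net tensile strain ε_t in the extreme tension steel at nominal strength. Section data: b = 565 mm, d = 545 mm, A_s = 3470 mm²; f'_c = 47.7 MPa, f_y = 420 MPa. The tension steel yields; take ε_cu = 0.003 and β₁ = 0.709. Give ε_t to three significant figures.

ε_t ≈ 0.0152

a = A_s f_y/(0.85 f'_c b) = 63.62 mm.
β₁ = 0.709, so c = a/β₁ = 63.62/0.709 = 89.73 mm.
From the linear strain diagram with ε_cu = 0.003: ε_t = 0.003 (d − c)/c = 0.003 × (545 − 89.73)/89.73 = 0.0152.
Since ε_t ≥ 0.005, the section is tension-controlled.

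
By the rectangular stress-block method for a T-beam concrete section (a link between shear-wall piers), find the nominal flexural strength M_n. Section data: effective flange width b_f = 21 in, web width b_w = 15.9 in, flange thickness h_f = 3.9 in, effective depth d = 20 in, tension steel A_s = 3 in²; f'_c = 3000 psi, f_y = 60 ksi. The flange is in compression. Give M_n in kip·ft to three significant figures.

Tension: T = A_s f_y = 3 × 60 = 180 kips.
Try a within the flange: a = T/(0.85 f'_c b_f) = 180/(0.85 × 3 × 21) = 3.361 in.
Since a = 3.361 ≤ h_f = 3.9 in, the stress block lies entirely in the flange; analyse as a rectangular beam of width b_f.
M_n = T(d − a/2) = 180 × (20 − 1.6805) = 3297.5 kip·in.
M_n = 3297.5/12 = 274.79 kip·ft.

M_n ≈ 275 kip·ft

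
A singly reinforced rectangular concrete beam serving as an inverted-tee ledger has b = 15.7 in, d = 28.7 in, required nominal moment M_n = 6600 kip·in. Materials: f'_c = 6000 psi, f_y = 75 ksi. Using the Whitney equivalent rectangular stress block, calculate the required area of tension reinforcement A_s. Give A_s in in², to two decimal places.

A_s ≈ 3.24 in²

From M_n = 0.85 f'_c a b (d − a/2):
a = d − √(d² − 2M_n/(0.85 f'_c b)) = 28.7 − √(28.7² − 2 × 6600/(0.85 × 6 × 15.7)) = 3.032 in.
A_s = 0.85 f'_c a b / f_y = 0.85 × 6 × 3.032 × 15.7 / 75 = 3.237 in².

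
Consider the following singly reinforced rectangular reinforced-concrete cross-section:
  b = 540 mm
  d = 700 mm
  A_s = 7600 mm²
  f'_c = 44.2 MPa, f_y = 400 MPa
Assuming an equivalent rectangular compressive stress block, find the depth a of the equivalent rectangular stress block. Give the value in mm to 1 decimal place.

a ≈ 149.8 mm

T = A_s f_y = 7600 × 400 = 3040000 N = 3040 kN.
Setting C = 0.85 f'_c a b equal to T: a = 3040000/(0.85 × 44.2 × 540) = 149.8 mm.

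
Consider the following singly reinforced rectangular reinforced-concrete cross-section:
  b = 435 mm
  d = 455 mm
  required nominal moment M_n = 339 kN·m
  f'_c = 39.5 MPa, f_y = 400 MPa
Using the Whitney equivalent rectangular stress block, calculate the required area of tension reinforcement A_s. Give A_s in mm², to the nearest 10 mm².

A_s ≈ 1980 mm²

With M_n = 0.85 f'_c a b (d − a/2), solve the quadratic for a:
a = d − √(d² − 2M_n/(0.85 f'_c b)) = 455 − √(455² − 2 × 339×10⁶/(0.85 × 39.5 × 435)) = 54.25 mm.
A_s = 0.85 f'_c a b / f_y = 0.85 × 39.5 × 54.25 × 435 / 400 = 1980.8 mm².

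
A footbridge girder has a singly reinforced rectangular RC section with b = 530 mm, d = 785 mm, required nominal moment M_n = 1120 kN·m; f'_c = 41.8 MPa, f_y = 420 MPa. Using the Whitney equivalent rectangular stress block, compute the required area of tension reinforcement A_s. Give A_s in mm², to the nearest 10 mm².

A_s ≈ 3580 mm²

With M_n = 0.85 f'_c a b (d − a/2), solve the quadratic for a:
a = d − √(d² − 2M_n/(0.85 f'_c b)) = 785 − √(785² − 2 × 1120×10⁶/(0.85 × 41.8 × 530)) = 79.83 mm.
A_s = 0.85 f'_c a b / f_y = 0.85 × 41.8 × 79.83 × 530 / 420 = 3579.2 mm².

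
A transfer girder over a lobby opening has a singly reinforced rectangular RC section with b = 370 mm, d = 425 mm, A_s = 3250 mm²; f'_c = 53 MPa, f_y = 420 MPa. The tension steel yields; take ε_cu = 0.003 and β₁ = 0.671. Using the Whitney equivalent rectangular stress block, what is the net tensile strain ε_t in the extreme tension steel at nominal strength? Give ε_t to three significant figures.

ε_t ≈ 0.00745

a = A_s f_y/(0.85 f'_c b) = 81.89 mm.
β₁ = 0.671, so c = a/β₁ = 81.89/0.671 = 122.04 mm.
From the linear strain diagram with ε_cu = 0.003: ε_t = 0.003 (d − c)/c = 0.003 × (425 − 122.04)/122.04 = 0.00745.
Since ε_t ≥ 0.005, the section is tension-controlled.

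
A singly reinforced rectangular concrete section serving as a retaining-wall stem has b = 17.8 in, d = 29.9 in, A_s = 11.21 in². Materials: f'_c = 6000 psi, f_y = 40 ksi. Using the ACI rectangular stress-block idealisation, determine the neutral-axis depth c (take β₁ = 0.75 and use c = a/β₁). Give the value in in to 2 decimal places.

T = A_s f_y = 11.21 × 40 = 448.4 kips.
a = T/(0.85 f'_c b) = 448.4/(0.85 × 6 × 17.8) = 4.9394 in.
With β₁ = 0.75, c = a/β₁ = 4.9394/0.75 = 6.59 in.

c ≈ 6.59 in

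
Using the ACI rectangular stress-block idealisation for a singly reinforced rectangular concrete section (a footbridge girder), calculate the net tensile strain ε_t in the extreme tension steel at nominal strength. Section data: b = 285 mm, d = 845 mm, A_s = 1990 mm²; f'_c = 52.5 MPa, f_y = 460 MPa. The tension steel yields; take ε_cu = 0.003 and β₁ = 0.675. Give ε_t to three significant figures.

a = A_s f_y/(0.85 f'_c b) = 71.98 mm.
β₁ = 0.675, so c = a/β₁ = 71.98/0.675 = 106.64 mm.
From the linear strain diagram with ε_cu = 0.003: ε_t = 0.003 (d − c)/c = 0.003 × (845 − 106.64)/106.64 = 0.0208.
Since ε_t ≥ 0.005, the section is tension-controlled.

ε_t ≈ 0.0208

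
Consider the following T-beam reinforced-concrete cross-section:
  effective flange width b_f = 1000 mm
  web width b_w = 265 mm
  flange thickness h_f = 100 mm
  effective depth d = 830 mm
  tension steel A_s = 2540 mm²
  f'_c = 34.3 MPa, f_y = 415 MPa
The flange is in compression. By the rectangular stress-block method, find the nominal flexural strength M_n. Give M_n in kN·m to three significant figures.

Tension: T = A_s f_y = 2540 × 415 = 1054100 N.
Try a within the flange: a = T/(0.85 f'_c b_f) = 1054100/(0.85 × 34.3 × 1000) = 36.16 mm.
Since a = 36.16 ≤ h_f = 100 mm, the stress block lies entirely in the flange; analyse as a rectangular beam of width b_f.
M_n = T(d − a/2) = 1054100 × (830 − 18.08) = 855.84 × 10⁶ N·mm.
M_n = 855.84 kN·m.

M_n ≈ 856 kN·m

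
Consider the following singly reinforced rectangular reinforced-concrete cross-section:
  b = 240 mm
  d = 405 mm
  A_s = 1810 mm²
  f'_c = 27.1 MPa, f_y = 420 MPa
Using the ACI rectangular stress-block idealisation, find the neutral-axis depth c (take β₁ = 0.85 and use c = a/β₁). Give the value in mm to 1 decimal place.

c ≈ 161.8 mm

T = A_s f_y = 1810 × 420 = 760200 N = 760.2 kN.
Setting C = 0.85 f'_c a b equal to T: a = 760200/(0.85 × 27.1 × 240) = 137.508 mm.
With β₁ = 0.85, c = a/β₁ = 137.508/0.85 = 161.8 mm.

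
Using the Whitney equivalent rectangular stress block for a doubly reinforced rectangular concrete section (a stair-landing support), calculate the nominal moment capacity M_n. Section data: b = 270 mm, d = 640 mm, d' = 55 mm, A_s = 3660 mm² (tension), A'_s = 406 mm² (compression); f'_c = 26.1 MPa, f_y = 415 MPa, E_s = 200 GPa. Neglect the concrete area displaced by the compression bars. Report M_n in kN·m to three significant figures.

Assume both tension and compression steel yield.
Net tension couple steel: A_s − A'_s = 3254 mm².
a = (A_s − A'_s) f_y / (0.85 f'_c b) = 1350410/(0.85 × 26.1 × 270) = 225.45 mm.
c = a/β₁ = 225.45/0.85 = 265.24 mm; ε'_s = 0.003(c − d')/c = 0.0024 ≥ f_y/E_s = 0.0021, so compression steel does yield.
M_n = (A_s − A'_s) f_y (d − a/2) + A'_s f_y (d − d') = [1350410 × (640 − 112.725) + 168490 × (640 − 55)] × 10⁻⁶ = 712.04 + 98.57 = 810.61 kN·m.

M_n ≈ 811 kN·m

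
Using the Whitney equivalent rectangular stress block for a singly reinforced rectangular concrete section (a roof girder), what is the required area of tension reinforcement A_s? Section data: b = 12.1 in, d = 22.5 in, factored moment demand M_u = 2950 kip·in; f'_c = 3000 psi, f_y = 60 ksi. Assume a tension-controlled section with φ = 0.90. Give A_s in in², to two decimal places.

A_s ≈ 2.76 in²

M_n = M_u/φ = 2950/0.90 = 3277.78 kip·in.
From M_n = 0.85 f'_c a b (d − a/2):
a = d − √(d² − 2M_n/(0.85 f'_c b)) = 22.5 − √(22.5² − 2 × 3277.78/(0.85 × 3 × 12.1)) = 5.360 in.
A_s = 0.85 f'_c a b / f_y = 0.85 × 3 × 5.360 × 12.1 / 60 = 2.756 in².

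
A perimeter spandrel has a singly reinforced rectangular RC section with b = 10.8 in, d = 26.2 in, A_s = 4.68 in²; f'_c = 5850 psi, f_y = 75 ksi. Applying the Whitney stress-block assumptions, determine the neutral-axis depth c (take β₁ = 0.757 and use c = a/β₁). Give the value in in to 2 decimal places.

c ≈ 8.63 in

T = A_s f_y = 4.68 × 75 = 351 kips.
a = T/(0.85 f'_c b) = 351/(0.85 × 5.85 × 10.8) = 6.5359 in.
With β₁ = 0.757, c = a/β₁ = 6.5359/0.757 = 8.63 in.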